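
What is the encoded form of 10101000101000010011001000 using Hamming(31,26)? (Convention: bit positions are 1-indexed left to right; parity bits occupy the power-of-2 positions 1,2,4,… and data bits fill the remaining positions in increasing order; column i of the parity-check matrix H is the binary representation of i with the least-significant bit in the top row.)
Codeword c = d · G (mod 2), d = 10101000101000010011001000:
  c[0] = d·G[:,0] = (10101000101000010011001000)·(11011010101101010101010101) mod 2 = 1+0+0+0+1+0+0+0+1+0+1+0+0+0+0+1+0+0+0+1+0+0+0+0+0+0 mod 2 = 0
  c[1] = d·G[:,1] = (10101000101000010011001000)·(10110110011011001100110011) mod 2 = 1+0+1+0+0+0+0+0+0+0+1+0+0+0+0+0+0+0+0+0+0+0+0+0+0+0 mod 2 = 1
  c[2] = d·G[:,2] = (10101000101000010011001000)·(10000000000000000000000000) mod 2 = 1+0+0+0+0+0+0+0+0+0+0+0+0+0+0+0+0+0+0+0+0+0+0+0+0+0 mod 2 = 1
  c[3] = d·G[:,3] = (10101000101000010011001000)·(01110001111000111100001111) mod 2 = 0+0+1+0+0+0+0+0+1+0+1+0+0+0+0+1+0+0+0+0+0+0+1+0+0+0 mod 2 = 1
  c[4] = d·G[:,4] = (10101000101000010011001000)·(01000000000000000000000000) mod 2 = 0+0+0+0+0+0+0+0+0+0+0+0+0+0+0+0+0+0+0+0+0+0+0+0+0+0 mod 2 = 0
  c[5] = d·G[:,5] = (10101000101000010011001000)·(00100000000000000000000000) mod 2 = 0+0+1+0+0+0+0+0+0+0+0+0+0+0+0+0+0+0+0+0+0+0+0+0+0+0 mod 2 = 1
  c[6] = d·G[:,6] = (10101000101000010011001000)·(00010000000000000000000000) mod 2 = 0+0+0+0+0+0+0+0+0+0+0+0+0+0+0+0+0+0+0+0+0+0+0+0+0+0 mod 2 = 0
  c[7] = d·G[:,7] = (10101000101000010011001000)·(00001111111000000011111111) mod 2 = 0+0+0+0+1+0+0+0+1+0+1+0+0+0+0+0+0+0+1+1+0+0+1+0+0+0 mod 2 = 0
  c[8] = d·G[:,8] = (10101000101000010011001000)·(00001000000000000000000000) mod 2 = 0+0+0+0+1+0+0+0+0+0+0+0+0+0+0+0+0+0+0+0+0+0+0+0+0+0 mod 2 = 1
  c[9] = d·G[:,9] = (10101000101000010011001000)·(00000100000000000000000000) mod 2 = 0+0+0+0+0+0+0+0+0+0+0+0+0+0+0+0+0+0+0+0+0+0+0+0+0+0 mod 2 = 0
  c[10] = d·G[:,10] = (10101000101000010011001000)·(00000010000000000000000000) mod 2 = 0+0+0+0+0+0+0+0+0+0+0+0+0+0+0+0+0+0+0+0+0+0+0+0+0+0 mod 2 = 0
  c[11] = d·G[:,11] = (10101000101000010011001000)·(00000001000000000000000000) mod 2 = 0+0+0+0+0+0+0+0+0+0+0+0+0+0+0+0+0+0+0+0+0+0+0+0+0+0 mod 2 = 0
  c[12] = d·G[:,12] = (10101000101000010011001000)·(00000000100000000000000000) mod 2 = 0+0+0+0+0+0+0+0+1+0+0+0+0+0+0+0+0+0+0+0+0+0+0+0+0+0 mod 2 = 1
  c[13] = d·G[:,13] = (10101000101000010011001000)·(00000000010000000000000000) mod 2 = 0+0+0+0+0+0+0+0+0+0+0+0+0+0+0+0+0+0+0+0+0+0+0+0+0+0 mod 2 = 0
  c[14] = d·G[:,14] = (10101000101000010011001000)·(00000000001000000000000000) mod 2 = 0+0+0+0+0+0+0+0+0+0+1+0+0+0+0+0+0+0+0+0+0+0+0+0+0+0 mod 2 = 1
  c[15] = d·G[:,15] = (10101000101000010011001000)·(00000000000111111111111111) mod 2 = 0+0+0+0+0+0+0+0+0+0+0+0+0+0+0+1+0+0+1+1+0+0+1+0+0+0 mod 2 = 0
  c[16] = d·G[:,16] = (10101000101000010011001000)·(00000000000100000000000000) mod 2 = 0+0+0+0+0+0+0+0+0+0+0+0+0+0+0+0+0+0+0+0+0+0+0+0+0+0 mod 2 = 0
  c[17] = d·G[:,17] = (10101000101000010011001000)·(00000000000010000000000000) mod 2 = 0+0+0+0+0+0+0+0+0+0+0+0+0+0+0+0+0+0+0+0+0+0+0+0+0+0 mod 2 = 0
  c[18] = d·G[:,18] = (10101000101000010011001000)·(00000000000001000000000000) mod 2 = 0+0+0+0+0+0+0+0+0+0+0+0+0+0+0+0+0+0+0+0+0+0+0+0+0+0 mod 2 = 0
  c[19] = d·G[:,19] = (10101000101000010011001000)·(00000000000000100000000000) mod 2 = 0+0+0+0+0+0+0+0+0+0+0+0+0+0+0+0+0+0+0+0+0+0+0+0+0+0 mod 2 = 0
  c[20] = d·G[:,20] = (10101000101000010011001000)·(00000000000000010000000000) mod 2 = 0+0+0+0+0+0+0+0+0+0+0+0+0+0+0+1+0+0+0+0+0+0+0+0+0+0 mod 2 = 1
  c[21] = d·G[:,21] = (10101000101000010011001000)·(00000000000000001000000000) mod 2 = 0+0+0+0+0+0+0+0+0+0+0+0+0+0+0+0+0+0+0+0+0+0+0+0+0+0 mod 2 = 0
  c[22] = d·G[:,22] = (10101000101000010011001000)·(00000000000000000100000000) mod 2 = 0+0+0+0+0+0+0+0+0+0+0+0+0+0+0+0+0+0+0+0+0+0+0+0+0+0 mod 2 = 0
  c[23] = d·G[:,23] = (10101000101000010011001000)·(00000000000000000010000000) mod 2 = 0+0+0+0+0+0+0+0+0+0+0+0+0+0+0+0+0+0+1+0+0+0+0+0+0+0 mod 2 = 1
  c[24] = d·G[:,24] = (10101000101000010011001000)·(00000000000000000001000000) mod 2 = 0+0+0+0+0+0+0+0+0+0+0+0+0+0+0+0+0+0+0+1+0+0+0+0+0+0 mod 2 = 1
  c[25] = d·G[:,25] = (10101000101000010011001000)·(00000000000000000000100000) mod 2 = 0+0+0+0+0+0+0+0+0+0+0+0+0+0+0+0+0+0+0+0+0+0+0+0+0+0 mod 2 = 0
  c[26] = d·G[:,26] = (10101000101000010011001000)·(00000000000000000000010000) mod 2 = 0+0+0+0+0+0+0+0+0+0+0+0+0+0+0+0+0+0+0+0+0+0+0+0+0+0 mod 2 = 0
  c[27] = d·G[:,27] = (10101000101000010011001000)·(00000000000000000000001000) mod 2 = 0+0+0+0+0+0+0+0+0+0+0+0+0+0+0+0+0+0+0+0+0+0+1+0+0+0 mod 2 = 1
  c[28] = d·G[:,28] = (10101000101000010011001000)·(00000000000000000000000100) mod 2 = 0+0+0+0+0+0+0+0+0+0+0+0+0+0+0+0+0+0+0+0+0+0+0+0+0+0 mod 2 = 0
  c[29] = d·G[:,29] = (10101000101000010011001000)·(00000000000000000000000010) mod 2 = 0+0+0+0+0+0+0+0+0+0+0+0+0+0+0+0+0+0+0+0+0+0+0+0+0+0 mod 2 = 0
  c[30] = d·G[:,30] = (10101000101000010011001000)·(00000000000000000000000001) mod 2 = 0+0+0+0+0+0+0+0+0+0+0+0+0+0+0+0+0+0+0+0+0+0+0+0+0+0 mod 2 = 0
Codeword = 0111010010001010000010011001000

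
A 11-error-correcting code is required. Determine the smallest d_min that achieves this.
Correcting t errors requires d_min ≥ 2t + 1 = 2·11 + 1 = 23.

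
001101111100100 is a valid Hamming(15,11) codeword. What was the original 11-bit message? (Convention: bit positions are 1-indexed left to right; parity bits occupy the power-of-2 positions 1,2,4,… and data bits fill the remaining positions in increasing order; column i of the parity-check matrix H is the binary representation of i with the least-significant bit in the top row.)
Parity bits occupy power-of-2 positions; data bits are at positions {3,5,6,7,9,10,11,12,13,14,15} (1-indexed).
Extract: c[3]=1 c[5]=0 c[6]=1 c[7]=1 c[9]=1 c[10]=1 c[11]=0 c[12]=0 c[13]=1 c[14]=0 c[15]=0
Data = 10111100100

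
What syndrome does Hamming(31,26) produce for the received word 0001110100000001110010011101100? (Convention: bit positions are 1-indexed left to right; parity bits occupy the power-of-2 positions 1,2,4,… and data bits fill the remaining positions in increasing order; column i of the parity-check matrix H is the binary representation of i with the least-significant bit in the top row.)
Syndrome s = H · r^T (mod 2), r = 0001110100000001110010011101100:
  s[0] = (1010101010101010101010101010101)·(0001110100000001110010011101100) mod 2 = 0+0+0+0+1+0+0+0+0+0+0+0+0+0+0+0+1+0+0+0+1+0+0+0+1+0+0+0+1+0+0 mod 2 = 1
  s[1] = (0110011001100110011001100110011)·(0001110100000001110010011101100) mod 2 = 0+0+0+0+0+1+0+0+0+0+0+0+0+0+0+0+0+1+0+0+0+0+0+0+0+1+0+0+0+0+0 mod 2 = 1
  s[2] = (0001111000011110000111100001111)·(0001110100000001110010011101100) mod 2 = 0+0+0+1+1+1+0+0+0+0+0+0+0+0+0+0+0+0+0+0+1+0+0+0+0+0+0+1+1+0+0 mod 2 = 0
  s[3] = (0000000111111110000000011111111)·(0001110100000001110010011101100) mod 2 = 0+0+0+0+0+0+0+1+0+0+0+0+0+0+0+0+0+0+0+0+0+0+0+1+1+1+0+1+1+0+0 mod 2 = 0
  s[4] = (0000000000000001111111111111111)·(0001110100000001110010011101100) mod 2 = 0+0+0+0+0+0+0+0+0+0+0+0+0+0+0+1+1+1+0+0+1+0+0+1+1+1+0+1+1+0+0 mod 2 = 1
Syndrome = 11001
Non-zero syndrome: error at position 19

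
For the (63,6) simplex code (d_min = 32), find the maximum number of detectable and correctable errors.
Detection only: up to d_min − 1 = 31 errors.
Correction: up to ⌊(d_min − 1)/2⌋ = ⌊31/2⌋ = 15 errors.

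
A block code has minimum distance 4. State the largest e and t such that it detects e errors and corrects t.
(a) Detection requires d_min ≥ e+1, so e ≤ d_min − 1 = 3.
(b) Correction requires d_min ≥ 2t+1, so t ≤ ⌊(d_min − 1)/2⌋ = ⌊3/2⌋ = 1.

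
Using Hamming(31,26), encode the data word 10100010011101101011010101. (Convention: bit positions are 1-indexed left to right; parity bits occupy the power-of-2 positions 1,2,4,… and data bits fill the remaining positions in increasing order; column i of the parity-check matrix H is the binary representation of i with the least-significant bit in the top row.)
Codeword c = d · G (mod 2), d = 10100010011101101011010101:
  c[0] = d·G[:,0] = (10100010011101101011010101)·(11011010101101010101010101) mod 2 = 1+0+0+0+0+0+1+0+0+0+1+1+0+1+0+0+0+0+0+1+0+1+0+1+0+1 mod 2 = 1
  c[1] = d·G[:,1] = (10100010011101101011010101)·(10110110011011001100110011) mod 2 = 1+0+1+0+0+0+1+0+0+1+1+0+0+1+0+0+1+0+0+0+0+1+0+0+0+1 mod 2 = 1
  c[2] = d·G[:,2] = (10100010011101101011010101)·(10000000000000000000000000) mod 2 = 1+0+0+0+0+0+0+0+0+0+0+0+0+0+0+0+0+0+0+0+0+0+0+0+0+0 mod 2 = 1
  c[3] = d·G[:,3] = (10100010011101101011010101)·(01110001111000111100001111) mod 2 = 0+0+1+0+0+0+0+0+0+1+1+0+0+0+1+0+1+0+0+0+0+0+0+1+0+1 mod 2 = 1
  c[4] = d·G[:,4] = (10100010011101101011010101)·(01000000000000000000000000) mod 2 = 0+0+0+0+0+0+0+0+0+0+0+0+0+0+0+0+0+0+0+0+0+0+0+0+0+0 mod 2 = 0
  c[5] = d·G[:,5] = (10100010011101101011010101)·(00100000000000000000000000) mod 2 = 0+0+1+0+0+0+0+0+0+0+0+0+0+0+0+0+0+0+0+0+0+0+0+0+0+0 mod 2 = 1
  c[6] = d·G[:,6] = (10100010011101101011010101)·(00010000000000000000000000) mod 2 = 0+0+0+0+0+0+0+0+0+0+0+0+0+0+0+0+0+0+0+0+0+0+0+0+0+0 mod 2 = 0
  c[7] = d·G[:,7] = (10100010011101101011010101)·(00001111111000000011111111) mod 2 = 0+0+0+0+0+0+1+0+0+1+1+0+0+0+0+0+0+0+1+1+0+1+0+1+0+1 mod 2 = 0
  c[8] = d·G[:,8] = (10100010011101101011010101)·(00001000000000000000000000) mod 2 = 0+0+0+0+0+0+0+0+0+0+0+0+0+0+0+0+0+0+0+0+0+0+0+0+0+0 mod 2 = 0
  c[9] = d·G[:,9] = (10100010011101101011010101)·(00000100000000000000000000) mod 2 = 0+0+0+0+0+0+0+0+0+0+0+0+0+0+0+0+0+0+0+0+0+0+0+0+0+0 mod 2 = 0
  c[10] = d·G[:,10] = (10100010011101101011010101)·(00000010000000000000000000) mod 2 = 0+0+0+0+0+0+1+0+0+0+0+0+0+0+0+0+0+0+0+0+0+0+0+0+0+0 mod 2 = 1
  c[11] = d·G[:,11] = (10100010011101101011010101)·(00000001000000000000000000) mod 2 = 0+0+0+0+0+0+0+0+0+0+0+0+0+0+0+0+0+0+0+0+0+0+0+0+0+0 mod 2 = 0
  c[12] = d·G[:,12] = (10100010011101101011010101)·(00000000100000000000000000) mod 2 = 0+0+0+0+0+0+0+0+0+0+0+0+0+0+0+0+0+0+0+0+0+0+0+0+0+0 mod 2 = 0
  c[13] = d·G[:,13] = (10100010011101101011010101)·(00000000010000000000000000) mod 2 = 0+0+0+0+0+0+0+0+0+1+0+0+0+0+0+0+0+0+0+0+0+0+0+0+0+0 mod 2 = 1
  c[14] = d·G[:,14] = (10100010011101101011010101)·(00000000001000000000000000) mod 2 = 0+0+0+0+0+0+0+0+0+0+1+0+0+0+0+0+0+0+0+0+0+0+0+0+0+0 mod 2 = 1
  c[15] = d·G[:,15] = (10100010011101101011010101)·(00000000000111111111111111) mod 2 = 0+0+0+0+0+0+0+0+0+0+0+1+0+1+1+0+1+0+1+1+0+1+0+1+0+1 mod 2 = 1
  c[16] = d·G[:,16] = (10100010011101101011010101)·(00000000000100000000000000) mod 2 = 0+0+0+0+0+0+0+0+0+0+0+1+0+0+0+0+0+0+0+0+0+0+0+0+0+0 mod 2 = 1
  c[17] = d·G[:,17] = (10100010011101101011010101)·(00000000000010000000000000) mod 2 = 0+0+0+0+0+0+0+0+0+0+0+0+0+0+0+0+0+0+0+0+0+0+0+0+0+0 mod 2 = 0
  c[18] = d·G[:,18] = (10100010011101101011010101)·(00000000000001000000000000) mod 2 = 0+0+0+0+0+0+0+0+0+0+0+0+0+1+0+0+0+0+0+0+0+0+0+0+0+0 mod 2 = 1
  c[19] = d·G[:,19] = (10100010011101101011010101)·(00000000000000100000000000) mod 2 = 0+0+0+0+0+0+0+0+0+0+0+0+0+0+1+0+0+0+0+0+0+0+0+0+0+0 mod 2 = 1
  c[20] = d·G[:,20] = (10100010011101101011010101)·(00000000000000010000000000) mod 2 = 0+0+0+0+0+0+0+0+0+0+0+0+0+0+0+0+0+0+0+0+0+0+0+0+0+0 mod 2 = 0
  c[21] = d·G[:,21] = (10100010011101101011010101)·(00000000000000001000000000) mod 2 = 0+0+0+0+0+0+0+0+0+0+0+0+0+0+0+0+1+0+0+0+0+0+0+0+0+0 mod 2 = 1
  c[22] = d·G[:,22] = (10100010011101101011010101)·(00000000000000000100000000) mod 2 = 0+0+0+0+0+0+0+0+0+0+0+0+0+0+0+0+0+0+0+0+0+0+0+0+0+0 mod 2 = 0
  c[23] = d·G[:,23] = (10100010011101101011010101)·(00000000000000000010000000) mod 2 = 0+0+0+0+0+0+0+0+0+0+0+0+0+0+0+0+0+0+1+0+0+0+0+0+0+0 mod 2 = 1
  c[24] = d·G[:,24] = (10100010011101101011010101)·(00000000000000000001000000) mod 2 = 0+0+0+0+0+0+0+0+0+0+0+0+0+0+0+0+0+0+0+1+0+0+0+0+0+0 mod 2 = 1
  c[25] = d·G[:,25] = (10100010011101101011010101)·(00000000000000000000100000) mod 2 = 0+0+0+0+0+0+0+0+0+0+0+0+0+0+0+0+0+0+0+0+0+0+0+0+0+0 mod 2 = 0
  c[26] = d·G[:,26] = (10100010011101101011010101)·(00000000000000000000010000) mod 2 = 0+0+0+0+0+0+0+0+0+0+0+0+0+0+0+0+0+0+0+0+0+1+0+0+0+0 mod 2 = 1
  c[27] = d·G[:,27] = (10100010011101101011010101)·(00000000000000000000001000) mod 2 = 0+0+0+0+0+0+0+0+0+0+0+0+0+0+0+0+0+0+0+0+0+0+0+0+0+0 mod 2 = 0
  c[28] = d·G[:,28] = (10100010011101101011010101)·(00000000000000000000000100) mod 2 = 0+0+0+0+0+0+0+0+0+0+0+0+0+0+0+0+0+0+0+0+0+0+0+1+0+0 mod 2 = 1
  c[29] = d·G[:,29] = (10100010011101101011010101)·(00000000000000000000000010) mod 2 = 0+0+0+0+0+0+0+0+0+0+0+0+0+0+0+0+0+0+0+0+0+0+0+0+0+0 mod 2 = 0
  c[30] = d·G[:,30] = (10100010011101101011010101)·(00000000000000000000000001) mod 2 = 0+0+0+0+0+0+0+0+0+0+0+0+0+0+0+0+0+0+0+0+0+0+0+0+0+1 mod 2 = 1
Codeword = 1111010000100111101101011010101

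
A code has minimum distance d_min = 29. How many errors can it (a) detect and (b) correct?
(a) Detection requires d_min ≥ e+1, so e ≤ d_min − 1 = 28.
(b) Correction requires d_min ≥ 2t+1, so t ≤ ⌊(d_min − 1)/2⌋ = ⌊28/2⌋ = 14.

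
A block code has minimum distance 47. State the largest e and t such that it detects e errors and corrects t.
(a) Detection requires d_min ≥ e+1, so e ≤ d_min − 1 = 46.
(b) Correction requires d_min ≥ 2t+1, so t ≤ ⌊(d_min − 1)/2⌋ = ⌊46/2⌋ = 23.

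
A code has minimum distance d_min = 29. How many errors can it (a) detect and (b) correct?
(a) Detection requires d_min ≥ e+1, so e ≤ d_min − 1 = 28.
(b) Correction requires d_min ≥ 2t+1, so t ≤ ⌊(d_min − 1)/2⌋ = ⌊28/2⌋ = 14.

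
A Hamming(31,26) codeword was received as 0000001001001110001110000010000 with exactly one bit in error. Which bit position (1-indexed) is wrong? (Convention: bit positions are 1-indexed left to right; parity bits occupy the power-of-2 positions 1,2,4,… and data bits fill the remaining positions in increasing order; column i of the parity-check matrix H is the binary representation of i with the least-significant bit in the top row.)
Syndrome s = H · r^T (mod 2), r = 0000001001001110001110000010000:
  s[0] = (1010101010101010101010101010101)·(0000001001001110001110000010000) mod 2 = 0+0+0+0+0+0+1+0+0+0+0+0+1+0+1+0+0+0+1+0+1+0+0+0+0+0+1+0+0+0+0 mod 2 = 0
  s[1] = (0110011001100110011001100110011)·(0000001001001110001110000010000) mod 2 = 0+0+0+0+0+0+1+0+0+1+0+0+0+1+1+0+0+0+1+0+0+0+0+0+0+0+1+0+0+0+0 mod 2 = 0
  s[2] = (0001111000011110000111100001111)·(0000001001001110001110000010000) mod 2 = 0+0+0+0+0+0+1+0+0+0+0+0+1+1+1+0+0+0+0+1+1+0+0+0+0+0+0+0+0+0+0 mod 2 = 0
  s[3] = (0000000111111110000000011111111)·(0000001001001110001110000010000) mod 2 = 0+0+0+0+0+0+0+0+0+1+0+0+1+1+1+0+0+0+0+0+0+0+0+0+0+0+1+0+0+0+0 mod 2 = 1
  s[4] = (0000000000000001111111111111111)·(0000001001001110001110000010000) mod 2 = 0+0+0+0+0+0+0+0+0+0+0+0+0+0+0+0+0+0+1+1+1+0+0+0+0+0+1+0+0+0+0 mod 2 = 0
Syndrome = 00010
Column i of H is the binary representation of i, so the syndrome is the binary index of the flipped bit.
Read s = 00010 with s[0] as LSB: 0·2^0 + 0·2^1 + 0·2^2 + 1·2^3 + 0·2^4 = 8.
Error is at bit position 8.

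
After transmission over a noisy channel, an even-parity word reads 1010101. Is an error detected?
Sum of received bits: 1+0+1+0+1+0+1 = 4; 4 mod 2 = 0. Result is 0 → no error detected.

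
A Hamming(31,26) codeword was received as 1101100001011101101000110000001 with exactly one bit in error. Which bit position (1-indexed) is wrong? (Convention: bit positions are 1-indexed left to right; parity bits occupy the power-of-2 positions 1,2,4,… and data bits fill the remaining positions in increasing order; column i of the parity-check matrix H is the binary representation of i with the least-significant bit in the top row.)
Syndrome s = H · r^T (mod 2), r = 1101100001011101101000110000001:
  s[0] = (1010101010101010101010101010101)·(1101100001011101101000110000001) mod 2 = 1+0+0+0+1+0+0+0+0+0+0+0+1+0+0+0+1+0+1+0+0+0+1+0+0+0+0+0+0+0+1 mod 2 = 1
  s[1] = (0110011001100110011001100110011)·(1101100001011101101000110000001) mod 2 = 0+1+0+0+0+0+0+0+0+1+0+0+0+1+0+0+0+0+1+0+0+0+1+0+0+0+0+0+0+0+1 mod 2 = 0
  s[2] = (0001111000011110000111100001111)·(1101100001011101101000110000001) mod 2 = 0+0+0+1+1+0+0+0+0+0+0+1+1+1+0+0+0+0+0+0+0+0+1+0+0+0+0+0+0+0+1 mod 2 = 1
  s[3] = (0000000111111110000000011111111)·(1101100001011101101000110000001) mod 2 = 0+0+0+0+0+0+0+0+0+1+0+1+1+1+0+0+0+0+0+0+0+0+0+1+0+0+0+0+0+0+1 mod 2 = 0
  s[4] = (0000000000000001111111111111111)·(1101100001011101101000110000001) mod 2 = 0+0+0+0+0+0+0+0+0+0+0+0+0+0+0+1+1+0+1+0+0+0+1+1+0+0+0+0+0+0+1 mod 2 = 0
Syndrome = 10100
Column i of H is the binary representation of i, so the syndrome is the binary index of the flipped bit.
Read s = 10100 with s[0] as LSB: 1·2^0 + 0·2^1 + 1·2^2 + 0·2^3 + 0·2^4 = 5.
Error is at bit position 5.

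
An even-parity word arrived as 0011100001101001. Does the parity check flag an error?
Sum of received bits: 0+0+1+1+1+0+0+0+0+1+1+0+1+0+0+1 = 7; 7 mod 2 = 1. Result is 1 ≠ 0 → error detected.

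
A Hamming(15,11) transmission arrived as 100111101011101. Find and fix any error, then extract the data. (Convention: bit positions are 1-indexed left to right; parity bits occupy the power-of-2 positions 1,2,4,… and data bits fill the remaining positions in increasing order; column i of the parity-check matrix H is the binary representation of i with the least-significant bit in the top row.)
Syndrome s = H · r^T (mod 2), r = 100111101011101:
  s[0] = (101010101010101)·(100111101011101) mod 2 = 1+0+0+0+1+0+1+0+1+0+1+0+1+0+1 mod 2 = 1
  s[1] = (011001100110011)·(100111101011101) mod 2 = 0+0+0+0+0+1+1+0+0+0+1+0+0+0+1 mod 2 = 0
  s[2] = (000111100001111)·(100111101011101) mod 2 = 0+0+0+1+1+1+1+0+0+0+0+1+1+0+1 mod 2 = 1
  s[3] = (000000011111111)·(100111101011101) mod 2 = 0+0+0+0+0+0+0+0+1+0+1+1+1+0+1 mod 2 = 1
Syndrome = 1011
Column 13 of H equals this syndrome → error at bit 13 (1-indexed).
Flip bit 13: 100111101011101 → 100111101011001
Extract data bits at positions {3,5,6,7,9,10,11,12,13,14,15}: 01111011001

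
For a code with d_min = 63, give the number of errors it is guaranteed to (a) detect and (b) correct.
(a) Detection requires d_min ≥ e+1, so e ≤ d_min − 1 = 62.
(b) Correction requires d_min ≥ 2t+1, so t ≤ ⌊(d_min − 1)/2⌋ = ⌊62/2⌋ = 31.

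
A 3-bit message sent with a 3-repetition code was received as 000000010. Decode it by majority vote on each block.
Split into 3-bit blocks and majority-vote each:
  block 1 = 000: 0 ones, 3 zeros → 0
  block 2 = 000: 0 ones, 3 zeros → 0
  block 3 = 010: 1 ones, 2 zeros → 0
Decoded = 000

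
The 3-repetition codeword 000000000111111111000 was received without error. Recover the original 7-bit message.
Split into 3-bit blocks: 000 000 000 111 111 111 000
Data = 0001110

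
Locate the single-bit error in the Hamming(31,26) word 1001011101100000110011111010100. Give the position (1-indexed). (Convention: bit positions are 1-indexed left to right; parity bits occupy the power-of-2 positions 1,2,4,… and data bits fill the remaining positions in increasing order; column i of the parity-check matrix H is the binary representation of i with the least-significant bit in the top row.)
Syndrome s = H · r^T (mod 2), r = 1001011101100000110011111010100:
  s[0] = (1010101010101010101010101010101)·(1001011101100000110011111010100) mod 2 = 1+0+0+0+0+0+1+0+0+0+1+0+0+0+0+0+1+0+0+0+1+0+1+0+1+0+1+0+1+0+0 mod 2 = 1
  s[1] = (0110011001100110011001100110011)·(1001011101100000110011111010100) mod 2 = 0+0+0+0+0+1+1+0+0+1+1+0+0+0+0+0+0+1+0+0+0+1+1+0+0+0+1+0+0+0+0 mod 2 = 0
  s[2] = (0001111000011110000111100001111)·(1001011101100000110011111010100) mod 2 = 0+0+0+1+0+1+1+0+0+0+0+0+0+0+0+0+0+0+0+0+1+1+1+0+0+0+0+0+1+0+0 mod 2 = 1
  s[3] = (0000000111111110000000011111111)·(1001011101100000110011111010100) mod 2 = 0+0+0+0+0+0+0+1+0+1+1+0+0+0+0+0+0+0+0+0+0+0+0+1+1+0+1+0+1+0+0 mod 2 = 1
  s[4] = (0000000000000001111111111111111)·(1001011101100000110011111010100) mod 2 = 0+0+0+0+0+0+0+0+0+0+0+0+0+0+0+0+1+1+0+0+1+1+1+1+1+0+1+0+1+0+0 mod 2 = 1
Syndrome = 10111
Column i of H is the binary representation of i, so the syndrome is the binary index of the flipped bit.
Read s = 10111 with s[0] as LSB: 1·2^0 + 0·2^1 + 1·2^2 + 1·2^3 + 1·2^4 = 29.
Error is at bit position 29.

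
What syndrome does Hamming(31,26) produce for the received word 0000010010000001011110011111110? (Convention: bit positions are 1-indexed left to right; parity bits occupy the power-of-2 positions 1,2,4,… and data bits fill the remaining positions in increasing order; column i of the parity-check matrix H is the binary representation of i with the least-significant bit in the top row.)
Syndrome s = H · r^T (mod 2), r = 0000010010000001011110011111110:
  s[0] = (1010101010101010101010101010101)·(0000010010000001011110011111110) mod 2 = 0+0+0+0+0+0+0+0+1+0+0+0+0+0+0+0+0+0+1+0+1+0+0+0+1+0+1+0+1+0+0 mod 2 = 0
  s[1] = (0110011001100110011001100110011)·(0000010010000001011110011111110) mod 2 = 0+0+0+0+0+1+0+0+0+0+0+0+0+0+0+0+0+1+1+0+0+0+0+0+0+1+1+0+0+1+0 mod 2 = 0
  s[2] = (0001111000011110000111100001111)·(0000010010000001011110011111110) mod 2 = 0+0+0+0+0+1+0+0+0+0+0+0+0+0+0+0+0+0+0+1+1+0+0+0+0+0+0+1+1+1+0 mod 2 = 0
  s[3] = (0000000111111110000000011111111)·(0000010010000001011110011111110) mod 2 = 0+0+0+0+0+0+0+0+1+0+0+0+0+0+0+0+0+0+0+0+0+0+0+1+1+1+1+1+1+1+0 mod 2 = 0
  s[4] = (0000000000000001111111111111111)·(0000010010000001011110011111110) mod 2 = 0+0+0+0+0+0+0+0+0+0+0+0+0+0+0+1+0+1+1+1+1+0+0+1+1+1+1+1+1+1+0 mod 2 = 0
Syndrome = 00000
s = 0: no error detected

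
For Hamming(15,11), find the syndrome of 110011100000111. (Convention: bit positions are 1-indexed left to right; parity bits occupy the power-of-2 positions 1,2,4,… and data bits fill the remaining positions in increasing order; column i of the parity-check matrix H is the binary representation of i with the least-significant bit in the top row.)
Syndrome s = H · r^T (mod 2), r = 110011100000111:
  s[0] = (101010101010101)·(110011100000111) mod 2 = 1+0+0+0+1+0+1+0+0+0+0+0+1+0+1 mod 2 = 1
  s[1] = (011001100110011)·(110011100000111) mod 2 = 0+1+0+0+0+1+1+0+0+0+0+0+0+1+1 mod 2 = 1
  s[2] = (000111100001111)·(110011100000111) mod 2 = 0+0+0+0+1+1+1+0+0+0+0+0+1+1+1 mod 2 = 0
  s[3] = (000000011111111)·(110011100000111) mod 2 = 0+0+0+0+0+0+0+0+0+0+0+0+1+1+1 mod 2 = 1
Syndrome = 1101
Non-zero syndrome: error at position 11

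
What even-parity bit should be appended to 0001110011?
Sum of data bits: 0+0+0+1+1+1+0+0+1+1 = 5.
5 mod 2 = 1, so parity bit = 1.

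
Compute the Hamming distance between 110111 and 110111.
XOR = 000000, count of 1s = 0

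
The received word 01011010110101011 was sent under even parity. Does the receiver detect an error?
Sum of received bits: 0+1+0+1+1+0+1+0+1+1+0+1+0+1+0+1+1 = 10; 10 mod 2 = 0. Result is 0 → no error detected.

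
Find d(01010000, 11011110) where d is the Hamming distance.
XOR = 10001110, count of 1s = 4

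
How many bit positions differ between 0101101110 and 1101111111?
XOR = 1000010001, count of 1s = 3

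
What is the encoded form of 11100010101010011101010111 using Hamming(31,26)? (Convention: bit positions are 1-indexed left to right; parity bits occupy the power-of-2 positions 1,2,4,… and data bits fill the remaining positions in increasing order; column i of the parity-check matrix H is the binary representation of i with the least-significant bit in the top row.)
Codeword c = d · G (mod 2), d = 11100010101010011101010111:
  c[0] = d·G[:,0] = (11100010101010011101010111)·(11011010101101010101010101) mod 2 = 1+1+0+0+0+0+1+0+1+0+1+0+0+0+0+1+0+1+0+1+0+1+0+1+0+1 mod 2 = 1
  c[1] = d·G[:,1] = (11100010101010011101010111)·(10110110011011001100110011) mod 2 = 1+0+1+0+0+0+1+0+0+0+1+0+1+0+0+0+1+1+0+0+0+1+0+0+1+1 mod 2 = 0
  c[2] = d·G[:,2] = (11100010101010011101010111)·(10000000000000000000000000) mod 2 = 1+0+0+0+0+0+0+0+0+0+0+0+0+0+0+0+0+0+0+0+0+0+0+0+0+0 mod 2 = 1
  c[3] = d·G[:,3] = (11100010101010011101010111)·(01110001111000111100001111) mod 2 = 0+1+1+0+0+0+0+0+1+0+1+0+0+0+0+1+1+1+0+0+0+0+0+1+1+1 mod 2 = 0
  c[4] = d·G[:,4] = (11100010101010011101010111)·(01000000000000000000000000) mod 2 = 0+1+0+0+0+0+0+0+0+0+0+0+0+0+0+0+0+0+0+0+0+0+0+0+0+0 mod 2 = 1
  c[5] = d·G[:,5] = (11100010101010011101010111)·(00100000000000000000000000) mod 2 = 0+0+1+0+0+0+0+0+0+0+0+0+0+0+0+0+0+0+0+0+0+0+0+0+0+0 mod 2 = 1
  c[6] = d·G[:,6] = (11100010101010011101010111)·(00010000000000000000000000) mod 2 = 0+0+0+0+0+0+0+0+0+0+0+0+0+0+0+0+0+0+0+0+0+0+0+0+0+0 mod 2 = 0
  c[7] = d·G[:,7] = (11100010101010011101010111)·(00001111111000000011111111) mod 2 = 0+0+0+0+0+0+1+0+1+0+1+0+0+0+0+0+0+0+0+1+0+1+0+1+1+1 mod 2 = 0
  c[8] = d·G[:,8] = (11100010101010011101010111)·(00001000000000000000000000) mod 2 = 0+0+0+0+0+0+0+0+0+0+0+0+0+0+0+0+0+0+0+0+0+0+0+0+0+0 mod 2 = 0
  c[9] = d·G[:,9] = (11100010101010011101010111)·(00000100000000000000000000) mod 2 = 0+0+0+0+0+0+0+0+0+0+0+0+0+0+0+0+0+0+0+0+0+0+0+0+0+0 mod 2 = 0
  c[10] = d·G[:,10] = (11100010101010011101010111)·(00000010000000000000000000) mod 2 = 0+0+0+0+0+0+1+0+0+0+0+0+0+0+0+0+0+0+0+0+0+0+0+0+0+0 mod 2 = 1
  c[11] = d·G[:,11] = (11100010101010011101010111)·(00000001000000000000000000) mod 2 = 0+0+0+0+0+0+0+0+0+0+0+0+0+0+0+0+0+0+0+0+0+0+0+0+0+0 mod 2 = 0
  c[12] = d·G[:,12] = (11100010101010011101010111)·(00000000100000000000000000) mod 2 = 0+0+0+0+0+0+0+0+1+0+0+0+0+0+0+0+0+0+0+0+0+0+0+0+0+0 mod 2 = 1
  c[13] = d·G[:,13] = (11100010101010011101010111)·(00000000010000000000000000) mod 2 = 0+0+0+0+0+0+0+0+0+0+0+0+0+0+0+0+0+0+0+0+0+0+0+0+0+0 mod 2 = 0
  c[14] = d·G[:,14] = (11100010101010011101010111)·(00000000001000000000000000) mod 2 = 0+0+0+0+0+0+0+0+0+0+1+0+0+0+0+0+0+0+0+0+0+0+0+0+0+0 mod 2 = 1
  c[15] = d·G[:,15] = (11100010101010011101010111)·(00000000000111111111111111) mod 2 = 0+0+0+0+0+0+0+0+0+0+0+0+1+0+0+1+1+1+0+1+0+1+0+1+1+1 mod 2 = 1
  c[16] = d·G[:,16] = (11100010101010011101010111)·(00000000000100000000000000) mod 2 = 0+0+0+0+0+0+0+0+0+0+0+0+0+0+0+0+0+0+0+0+0+0+0+0+0+0 mod 2 = 0
  c[17] = d·G[:,17] = (11100010101010011101010111)·(00000000000010000000000000) mod 2 = 0+0+0+0+0+0+0+0+0+0+0+0+1+0+0+0+0+0+0+0+0+0+0+0+0+0 mod 2 = 1
  c[18] = d·G[:,18] = (11100010101010011101010111)·(00000000000001000000000000) mod 2 = 0+0+0+0+0+0+0+0+0+0+0+0+0+0+0+0+0+0+0+0+0+0+0+0+0+0 mod 2 = 0
  c[19] = d·G[:,19] = (11100010101010011101010111)·(00000000000000100000000000) mod 2 = 0+0+0+0+0+0+0+0+0+0+0+0+0+0+0+0+0+0+0+0+0+0+0+0+0+0 mod 2 = 0
  c[20] = d·G[:,20] = (11100010101010011101010111)·(00000000000000010000000000) mod 2 = 0+0+0+0+0+0+0+0+0+0+0+0+0+0+0+1+0+0+0+0+0+0+0+0+0+0 mod 2 = 1
  c[21] = d·G[:,21] = (11100010101010011101010111)·(00000000000000001000000000) mod 2 = 0+0+0+0+0+0+0+0+0+0+0+0+0+0+0+0+1+0+0+0+0+0+0+0+0+0 mod 2 = 1
  c[22] = d·G[:,22] = (11100010101010011101010111)·(00000000000000000100000000) mod 2 = 0+0+0+0+0+0+0+0+0+0+0+0+0+0+0+0+0+1+0+0+0+0+0+0+0+0 mod 2 = 1
  c[23] = d·G[:,23] = (11100010101010011101010111)·(00000000000000000010000000) mod 2 = 0+0+0+0+0+0+0+0+0+0+0+0+0+0+0+0+0+0+0+0+0+0+0+0+0+0 mod 2 = 0
  c[24] = d·G[:,24] = (11100010101010011101010111)·(00000000000000000001000000) mod 2 = 0+0+0+0+0+0+0+0+0+0+0+0+0+0+0+0+0+0+0+1+0+0+0+0+0+0 mod 2 = 1
  c[25] = d·G[:,25] = (11100010101010011101010111)·(00000000000000000000100000) mod 2 = 0+0+0+0+0+0+0+0+0+0+0+0+0+0+0+0+0+0+0+0+0+0+0+0+0+0 mod 2 = 0
  c[26] = d·G[:,26] = (11100010101010011101010111)·(00000000000000000000010000) mod 2 = 0+0+0+0+0+0+0+0+0+0+0+0+0+0+0+0+0+0+0+0+0+1+0+0+0+0 mod 2 = 1
  c[27] = d·G[:,27] = (11100010101010011101010111)·(00000000000000000000001000) mod 2 = 0+0+0+0+0+0+0+0+0+0+0+0+0+0+0+0+0+0+0+0+0+0+0+0+0+0 mod 2 = 0
  c[28] = d·G[:,28] = (11100010101010011101010111)·(00000000000000000000000100) mod 2 = 0+0+0+0+0+0+0+0+0+0+0+0+0+0+0+0+0+0+0+0+0+0+0+1+0+0 mod 2 = 1
  c[29] = d·G[:,29] = (11100010101010011101010111)·(00000000000000000000000010) mod 2 = 0+0+0+0+0+0+0+0+0+0+0+0+0+0+0+0+0+0+0+0+0+0+0+0+1+0 mod 2 = 1
  c[30] = d·G[:,30] = (11100010101010011101010111)·(00000000000000000000000001) mod 2 = 0+0+0+0+0+0+0+0+0+0+0+0+0+0+0+0+0+0+0+0+0+0+0+0+0+1 mod 2 = 1
Codeword = 1010110000101011010011101010111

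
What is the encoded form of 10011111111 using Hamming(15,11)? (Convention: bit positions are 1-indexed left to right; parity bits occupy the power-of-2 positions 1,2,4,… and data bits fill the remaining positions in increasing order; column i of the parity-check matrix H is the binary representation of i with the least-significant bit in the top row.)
Codeword c = d · G (mod 2), d = 10011111111:
  c[0] = d·G[:,0] = (10011111111)·(11011010101) mod 2 = 1+0+0+1+1+0+1+0+1+0+1 mod 2 = 0
  c[1] = d·G[:,1] = (10011111111)·(10110110011) mod 2 = 1+0+0+1+0+1+1+0+0+1+1 mod 2 = 0
  c[2] = d·G[:,2] = (10011111111)·(10000000000) mod 2 = 1+0+0+0+0+0+0+0+0+0+0 mod 2 = 1
  c[3] = d·G[:,3] = (10011111111)·(01110001111) mod 2 = 0+0+0+1+0+0+0+1+1+1+1 mod 2 = 1
  c[4] = d·G[:,4] = (10011111111)·(01000000000) mod 2 = 0+0+0+0+0+0+0+0+0+0+0 mod 2 = 0
  c[5] = d·G[:,5] = (10011111111)·(00100000000) mod 2 = 0+0+0+0+0+0+0+0+0+0+0 mod 2 = 0
  c[6] = d·G[:,6] = (10011111111)·(00010000000) mod 2 = 0+0+0+1+0+0+0+0+0+0+0 mod 2 = 1
  c[7] = d·G[:,7] = (10011111111)·(00001111111) mod 2 = 0+0+0+0+1+1+1+1+1+1+1 mod 2 = 1
  c[8] = d·G[:,8] = (10011111111)·(00001000000) mod 2 = 0+0+0+0+1+0+0+0+0+0+0 mod 2 = 1
  c[9] = d·G[:,9] = (10011111111)·(00000100000) mod 2 = 0+0+0+0+0+1+0+0+0+0+0 mod 2 = 1
  c[10] = d·G[:,10] = (10011111111)·(00000010000) mod 2 = 0+0+0+0+0+0+1+0+0+0+0 mod 2 = 1
  c[11] = d·G[:,11] = (10011111111)·(00000001000) mod 2 = 0+0+0+0+0+0+0+1+0+0+0 mod 2 = 1
  c[12] = d·G[:,12] = (10011111111)·(00000000100) mod 2 = 0+0+0+0+0+0+0+0+1+0+0 mod 2 = 1
  c[13] = d·G[:,13] = (10011111111)·(00000000010) mod 2 = 0+0+0+0+0+0+0+0+0+1+0 mod 2 = 1
  c[14] = d·G[:,14] = (10011111111)·(00000000001) mod 2 = 0+0+0+0+0+0+0+0+0+0+1 mod 2 = 1
Codeword = 001100111111111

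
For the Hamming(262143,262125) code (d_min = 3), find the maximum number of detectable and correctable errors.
Detection only: up to d_min − 1 = 2 errors.
Correction: up to ⌊(d_min − 1)/2⌋ = ⌊2/2⌋ = 1 errors.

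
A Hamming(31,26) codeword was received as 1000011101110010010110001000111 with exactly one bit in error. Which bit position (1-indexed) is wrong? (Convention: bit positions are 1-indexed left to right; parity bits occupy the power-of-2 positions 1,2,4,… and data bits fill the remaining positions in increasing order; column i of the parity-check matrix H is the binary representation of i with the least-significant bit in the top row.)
Syndrome s = H · r^T (mod 2), r = 1000011101110010010110001000111:
  s[0] = (1010101010101010101010101010101)·(1000011101110010010110001000111) mod 2 = 1+0+0+0+0+0+1+0+0+0+1+0+0+0+1+0+0+0+0+0+1+0+0+0+1+0+0+0+1+0+1 mod 2 = 0
  s[1] = (0110011001100110011001100110011)·(1000011101110010010110001000111) mod 2 = 0+0+0+0+0+1+1+0+0+1+1+0+0+0+1+0+0+1+0+0+0+0+0+0+0+0+0+0+0+1+1 mod 2 = 0
  s[2] = (0001111000011110000111100001111)·(1000011101110010010110001000111) mod 2 = 0+0+0+0+0+1+1+0+0+0+0+1+0+0+1+0+0+0+0+1+1+0+0+0+0+0+0+0+1+1+1 mod 2 = 1
  s[3] = (0000000111111110000000011111111)·(1000011101110010010110001000111) mod 2 = 0+0+0+0+0+0+0+1+0+1+1+1+0+0+1+0+0+0+0+0+0+0+0+0+1+0+0+0+1+1+1 mod 2 = 1
  s[4] = (0000000000000001111111111111111)·(1000011101110010010110001000111) mod 2 = 0+0+0+0+0+0+0+0+0+0+0+0+0+0+0+0+0+1+0+1+1+0+0+0+1+0+0+0+1+1+1 mod 2 = 1
Syndrome = 00111
Column i of H is the binary representation of i, so the syndrome is the binary index of the flipped bit.
Read s = 00111 with s[0] as LSB: 0·2^0 + 0·2^1 + 1·2^2 + 1·2^3 + 1·2^4 = 28.
Error is at bit position 28.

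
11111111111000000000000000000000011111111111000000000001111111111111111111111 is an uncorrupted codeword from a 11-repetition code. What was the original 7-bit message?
Split into 11-bit blocks: 11111111111 00000000000 00000000000 11111111111 00000000000 11111111111 11111111111
Data = 1001011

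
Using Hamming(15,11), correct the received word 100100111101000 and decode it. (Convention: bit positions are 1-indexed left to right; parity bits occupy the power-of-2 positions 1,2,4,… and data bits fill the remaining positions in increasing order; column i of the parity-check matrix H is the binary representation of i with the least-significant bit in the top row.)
Syndrome s = H · r^T (mod 2), r = 100100111101000:
  s[0] = (101010101010101)·(100100111101000) mod 2 = 1+0+0+0+0+0+1+0+1+0+0+0+0+0+0 mod 2 = 1
  s[1] = (011001100110011)·(100100111101000) mod 2 = 0+0+0+0+0+0+1+0+0+1+0+0+0+0+0 mod 2 = 0
  s[2] = (000111100001111)·(100100111101000) mod 2 = 0+0+0+1+0+0+1+0+0+0+0+1+0+0+0 mod 2 = 1
  s[3] = (000000011111111)·(100100111101000) mod 2 = 0+0+0+0+0+0+0+1+1+1+0+1+0+0+0 mod 2 = 0
Syndrome = 1010
Column 5 of H equals this syndrome → error at bit 5 (1-indexed).
Flip bit 5: 100100111101000 → 100110111101000
Extract data bits at positions {3,5,6,7,9,10,11,12,13,14,15}: 01011101000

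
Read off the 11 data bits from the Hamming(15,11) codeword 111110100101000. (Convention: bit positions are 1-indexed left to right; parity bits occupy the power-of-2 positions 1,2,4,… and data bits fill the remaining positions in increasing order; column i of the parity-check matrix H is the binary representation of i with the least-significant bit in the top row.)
Parity bits occupy power-of-2 positions; data bits are at positions {3,5,6,7,9,10,11,12,13,14,15} (1-indexed).
Extract: c[3]=1 c[5]=1 c[6]=0 c[7]=1 c[9]=0 c[10]=1 c[11]=0 c[12]=1 c[13]=0 c[14]=0 c[15]=0
Data = 11010101000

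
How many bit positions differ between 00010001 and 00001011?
XOR = 00011010, count of 1s = 3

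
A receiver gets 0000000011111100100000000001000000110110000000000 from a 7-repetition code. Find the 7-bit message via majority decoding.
Split into 7-bit blocks and majority-vote each:
  block 1 = 0000000: 0 ones, 7 zeros → 0
  block 2 = 0111111: 6 ones, 1 zeros → 1
  block 3 = 0010000: 1 ones, 6 zeros → 0
  block 4 = 0000001: 1 ones, 6 zeros → 0
  block 5 = 0000001: 1 ones, 6 zeros → 0
  block 6 = 1011000: 3 ones, 4 zeros → 0
  block 7 = 0000000: 0 ones, 7 zeros → 0
Decoded = 0100000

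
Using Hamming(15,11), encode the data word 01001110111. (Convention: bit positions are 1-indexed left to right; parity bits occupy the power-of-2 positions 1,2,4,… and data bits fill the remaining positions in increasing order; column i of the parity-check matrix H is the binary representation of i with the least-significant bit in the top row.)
Codeword c = d · G (mod 2), d = 01001110111:
  c[0] = d·G[:,0] = (01001110111)·(11011010101) mod 2 = 0+1+0+0+1+0+1+0+1+0+1 mod 2 = 1
  c[1] = d·G[:,1] = (01001110111)·(10110110011) mod 2 = 0+0+0+0+0+1+1+0+0+1+1 mod 2 = 0
  c[2] = d·G[:,2] = (01001110111)·(10000000000) mod 2 = 0+0+0+0+0+0+0+0+0+0+0 mod 2 = 0
  c[3] = d·G[:,3] = (01001110111)·(01110001111) mod 2 = 0+1+0+0+0+0+0+0+1+1+1 mod 2 = 0
  c[4] = d·G[:,4] = (01001110111)·(01000000000) mod 2 = 0+1+0+0+0+0+0+0+0+0+0 mod 2 = 1
  c[5] = d·G[:,5] = (01001110111)·(00100000000) mod 2 = 0+0+0+0+0+0+0+0+0+0+0 mod 2 = 0
  c[6] = d·G[:,6] = (01001110111)·(00010000000) mod 2 = 0+0+0+0+0+0+0+0+0+0+0 mod 2 = 0
  c[7] = d·G[:,7] = (01001110111)·(00001111111) mod 2 = 0+0+0+0+1+1+1+0+1+1+1 mod 2 = 0
  c[8] = d·G[:,8] = (01001110111)·(00001000000) mod 2 = 0+0+0+0+1+0+0+0+0+0+0 mod 2 = 1
  c[9] = d·G[:,9] = (01001110111)·(00000100000) mod 2 = 0+0+0+0+0+1+0+0+0+0+0 mod 2 = 1
  c[10] = d·G[:,10] = (01001110111)·(00000010000) mod 2 = 0+0+0+0+0+0+1+0+0+0+0 mod 2 = 1
  c[11] = d·G[:,11] = (01001110111)·(00000001000) mod 2 = 0+0+0+0+0+0+0+0+0+0+0 mod 2 = 0
  c[12] = d·G[:,12] = (01001110111)·(00000000100) mod 2 = 0+0+0+0+0+0+0+0+1+0+0 mod 2 = 1
  c[13] = d·G[:,13] = (01001110111)·(00000000010) mod 2 = 0+0+0+0+0+0+0+0+0+1+0 mod 2 = 1
  c[14] = d·G[:,14] = (01001110111)·(00000000001) mod 2 = 0+0+0+0+0+0+0+0+0+0+1 mod 2 = 1
Codeword = 100010001110111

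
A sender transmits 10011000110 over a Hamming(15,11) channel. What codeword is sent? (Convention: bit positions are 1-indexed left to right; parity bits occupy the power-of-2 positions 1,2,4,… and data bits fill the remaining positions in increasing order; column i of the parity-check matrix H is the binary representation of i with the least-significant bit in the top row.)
Codeword c = d · G (mod 2), d = 10011000110:
  c[0] = d·G[:,0] = (10011000110)·(11011010101) mod 2 = 1+0+0+1+1+0+0+0+1+0+0 mod 2 = 0
  c[1] = d·G[:,1] = (10011000110)·(10110110011) mod 2 = 1+0+0+1+0+0+0+0+0+1+0 mod 2 = 1
  c[2] = d·G[:,2] = (10011000110)·(10000000000) mod 2 = 1+0+0+0+0+0+0+0+0+0+0 mod 2 = 1
  c[3] = d·G[:,3] = (10011000110)·(01110001111) mod 2 = 0+0+0+1+0+0+0+0+1+1+0 mod 2 = 1
  c[4] = d·G[:,4] = (10011000110)·(01000000000) mod 2 = 0+0+0+0+0+0+0+0+0+0+0 mod 2 = 0
  c[5] = d·G[:,5] = (10011000110)·(00100000000) mod 2 = 0+0+0+0+0+0+0+0+0+0+0 mod 2 = 0
  c[6] = d·G[:,6] = (10011000110)·(00010000000) mod 2 = 0+0+0+1+0+0+0+0+0+0+0 mod 2 = 1
  c[7] = d·G[:,7] = (10011000110)·(00001111111) mod 2 = 0+0+0+0+1+0+0+0+1+1+0 mod 2 = 1
  c[8] = d·G[:,8] = (10011000110)·(00001000000) mod 2 = 0+0+0+0+1+0+0+0+0+0+0 mod 2 = 1
  c[9] = d·G[:,9] = (10011000110)·(00000100000) mod 2 = 0+0+0+0+0+0+0+0+0+0+0 mod 2 = 0
  c[10] = d·G[:,10] = (10011000110)·(00000010000) mod 2 = 0+0+0+0+0+0+0+0+0+0+0 mod 2 = 0
  c[11] = d·G[:,11] = (10011000110)·(00000001000) mod 2 = 0+0+0+0+0+0+0+0+0+0+0 mod 2 = 0
  c[12] = d·G[:,12] = (10011000110)·(00000000100) mod 2 = 0+0+0+0+0+0+0+0+1+0+0 mod 2 = 1
  c[13] = d·G[:,13] = (10011000110)·(00000000010) mod 2 = 0+0+0+0+0+0+0+0+0+1+0 mod 2 = 1
  c[14] = d·G[:,14] = (10011000110)·(00000000001) mod 2 = 0+0+0+0+0+0+0+0+0+0+0 mod 2 = 0
Codeword = 011100111000110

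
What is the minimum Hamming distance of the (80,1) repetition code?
d_min = 80 (the only two codewords are 0…0 and 1…1, differing in all 80 positions).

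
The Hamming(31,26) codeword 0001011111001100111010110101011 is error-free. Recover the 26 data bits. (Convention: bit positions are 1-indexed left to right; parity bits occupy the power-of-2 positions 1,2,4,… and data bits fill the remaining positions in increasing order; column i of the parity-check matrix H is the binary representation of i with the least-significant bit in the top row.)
Parity bits occupy power-of-2 positions; data bits are at positions {3,5,6,7,9,10,11,12,13,14,15,17,18,19,20,21,22,23,24,25,26,27,28,29,30,31} (1-indexed).
Extract: c[3]=0 c[5]=0 c[6]=1 c[7]=1 c[9]=1 c[10]=1 c[11]=0 c[12]=0 c[13]=1 c[14]=1 c[15]=0 c[17]=1 c[18]=1 c[19]=1 c[20]=0 c[21]=1 c[22]=0 c[23]=1 c[24]=1 c[25]=0 c[26]=1 c[27]=0 c[28]=1 c[29]=0 c[30]=1 c[31]=1
Data = 00111100110111010110101011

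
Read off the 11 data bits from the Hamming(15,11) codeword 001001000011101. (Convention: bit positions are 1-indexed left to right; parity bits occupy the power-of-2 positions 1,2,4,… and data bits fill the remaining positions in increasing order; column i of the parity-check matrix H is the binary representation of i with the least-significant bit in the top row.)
Parity bits occupy power-of-2 positions; data bits are at positions {3,5,6,7,9,10,11,12,13,14,15} (1-indexed).
Extract: c[3]=1 c[5]=0 c[6]=1 c[7]=0 c[9]=0 c[10]=0 c[11]=1 c[12]=1 c[13]=1 c[14]=0 c[15]=1
Data = 10100011101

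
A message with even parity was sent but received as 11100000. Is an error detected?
Sum of received bits: 1+1+1+0+0+0+0+0 = 3; 3 mod 2 = 1. Result is 1 ≠ 0 → error detected.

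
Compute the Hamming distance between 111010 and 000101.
XOR = 111111, count of 1s = 6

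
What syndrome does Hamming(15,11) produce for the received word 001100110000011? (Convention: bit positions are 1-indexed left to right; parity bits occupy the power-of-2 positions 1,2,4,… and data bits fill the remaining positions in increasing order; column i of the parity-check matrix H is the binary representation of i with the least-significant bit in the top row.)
Syndrome s = H · r^T (mod 2), r = 001100110000011:
  s[0] = (101010101010101)·(001100110000011) mod 2 = 0+0+1+0+0+0+1+0+0+0+0+0+0+0+1 mod 2 = 1
  s[1] = (011001100110011)·(001100110000011) mod 2 = 0+0+1+0+0+0+1+0+0+0+0+0+0+1+1 mod 2 = 0
  s[2] = (000111100001111)·(001100110000011) mod 2 = 0+0+0+1+0+0+1+0+0+0+0+0+0+1+1 mod 2 = 0
  s[3] = (000000011111111)·(001100110000011) mod 2 = 0+0+0+0+0+0+0+1+0+0+0+0+0+1+1 mod 2 = 1
Syndrome = 1001
Non-zero syndrome: error at position 9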